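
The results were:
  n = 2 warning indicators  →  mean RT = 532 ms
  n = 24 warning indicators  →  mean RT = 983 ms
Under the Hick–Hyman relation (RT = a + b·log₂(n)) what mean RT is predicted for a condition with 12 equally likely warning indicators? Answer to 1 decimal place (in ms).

857.2 ms

With log₂ n on the abscissa the relation is linear; from the two conditions:
  b = (983 − 532) / (log₂ 24 − log₂ 2) = 451 / (4.5850 − 1) = 125.803 ms/bit
  a = 532 − 125.803 × 1 = 406.197 ms
Then RT(12) = 406.197 + 125.803 × log₂ 12 = 406.197 + 125.803 × 3.5850 ≈ 857.197 ms.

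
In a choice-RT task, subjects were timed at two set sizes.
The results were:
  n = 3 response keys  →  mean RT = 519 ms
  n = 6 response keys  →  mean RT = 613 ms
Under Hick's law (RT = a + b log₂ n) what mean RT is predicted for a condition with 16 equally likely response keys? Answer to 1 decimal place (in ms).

RT is linear in log₂ n, so two points fix the line:
  b = (613 − 519) / (log₂ 6 − log₂ 3) = 94 / (2.5850 − 1.5850) = 94.000 ms/bit
  a = 519 − 94.000 × 1.5850 = 370.014 ms
Then RT(16) = 370.014 + 94.000 × log₂ 16 = 370.014 + 94.000 × 4 ≈ 746.014 ms.

746.0 ms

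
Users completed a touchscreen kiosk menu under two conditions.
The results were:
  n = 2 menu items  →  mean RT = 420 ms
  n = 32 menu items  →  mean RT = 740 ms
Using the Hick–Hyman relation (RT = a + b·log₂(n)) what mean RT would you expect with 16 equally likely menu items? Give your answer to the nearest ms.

660 ms

With log₂ n on the abscissa the relation is linear; from the two conditions:
  b = (740 − 420) / (log₂ 32 − log₂ 2) = 320 / (5 − 1) = 80 ms/bit
  a = 420 − 80 × 1 = 340 ms
Then RT(16) = 340 + 80 × log₂ 16 = 340 + 80 × 4 ≈ 660.000 ms.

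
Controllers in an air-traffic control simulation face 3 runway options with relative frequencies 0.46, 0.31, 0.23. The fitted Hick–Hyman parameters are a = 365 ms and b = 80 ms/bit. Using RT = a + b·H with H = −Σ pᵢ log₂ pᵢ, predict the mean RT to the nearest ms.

Entropy contributions −pᵢ log₂ pᵢ: 0.5153, 0.5238, 0.4877; sum H = 1.5268 bits.
RT = a + bH = 365 + 80·1.5268 = 487.14 ms.

487 ms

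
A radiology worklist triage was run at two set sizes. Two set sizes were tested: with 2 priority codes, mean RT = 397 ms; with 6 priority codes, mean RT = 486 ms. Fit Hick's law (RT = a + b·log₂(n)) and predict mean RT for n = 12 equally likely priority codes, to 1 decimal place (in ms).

542.2 ms

RT is linear in log₂ n, so two points fix the line:
  b = (486 − 397) / (log₂ 6 − log₂ 2) = 89 / (2.5850 − 1) = 56.153 ms/bit
  a = 397 − 56.153 × 1 = 340.847 ms
Then RT(12) = 340.847 + 56.153 × log₂ 12 = 340.847 + 56.153 × 3.5850 ≈ 542.153 ms.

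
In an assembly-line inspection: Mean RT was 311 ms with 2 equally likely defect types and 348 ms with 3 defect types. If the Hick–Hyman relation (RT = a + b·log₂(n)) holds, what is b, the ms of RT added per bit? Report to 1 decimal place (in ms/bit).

63.3 ms/bit

The slope on a log₂ axis is (348 − 311) / (1.5850 − 1) = 63.252 ms/bit.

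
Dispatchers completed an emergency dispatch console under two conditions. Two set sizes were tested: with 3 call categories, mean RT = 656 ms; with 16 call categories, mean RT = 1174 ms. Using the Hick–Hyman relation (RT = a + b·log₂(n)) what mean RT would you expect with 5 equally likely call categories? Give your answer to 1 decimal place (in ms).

With log₂ n on the abscissa the relation is linear; from the two conditions:
  b = (1174 − 656) / (log₂ 16 − log₂ 3) = 518 / (4 − 1.5850) = 214.489 ms/bit
  a = 656 − 214.489 × 1.5850 = 316.042 ms
Then RT(5) = 316.042 + 214.489 × log₂ 5 = 316.042 + 214.489 × 2.3219 ≈ 814.071 ms.

814.1 ms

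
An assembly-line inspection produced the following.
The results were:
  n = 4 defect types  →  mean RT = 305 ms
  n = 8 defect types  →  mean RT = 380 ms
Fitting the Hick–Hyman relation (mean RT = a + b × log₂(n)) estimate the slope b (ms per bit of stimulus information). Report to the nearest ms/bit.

Slope: b = (380 − 305) / (log₂ 8 − log₂ 4) = 75/1.0000 = 75 ms/bit.

75 ms/bit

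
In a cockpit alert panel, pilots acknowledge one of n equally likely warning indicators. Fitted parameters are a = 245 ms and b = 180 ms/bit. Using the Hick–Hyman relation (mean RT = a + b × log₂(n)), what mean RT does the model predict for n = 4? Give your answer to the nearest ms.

log₂(4) = 2 bits, so RT = 245 + 180 × 2 ≈ 605.000 ms.

605 ms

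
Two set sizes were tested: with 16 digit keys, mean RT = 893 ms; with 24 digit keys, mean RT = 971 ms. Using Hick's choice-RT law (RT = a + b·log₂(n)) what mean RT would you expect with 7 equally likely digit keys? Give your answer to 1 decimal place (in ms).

734.0 ms

Solve the two-equation system in a and b:
  b = (971 − 893) / (log₂ 24 − log₂ 16) = 78 / (4.5850 − 4) = 133.342 ms/bit
  a = 893 − 133.342 × 4 = 359.632 ms
Then RT(7) = 359.632 + 133.342 × log₂ 7 = 359.632 + 133.342 × 2.8074 ≈ 733.970 ms.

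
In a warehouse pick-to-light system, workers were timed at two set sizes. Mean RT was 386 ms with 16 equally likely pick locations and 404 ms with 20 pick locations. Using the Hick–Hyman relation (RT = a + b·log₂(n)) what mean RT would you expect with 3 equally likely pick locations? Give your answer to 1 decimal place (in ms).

Fit slope and intercept:
  b = (404 − 386) / (log₂ 20 − log₂ 16) = 18 / (4.3219 − 4) = 55.913 ms/bit
  a = 386 − 55.913 × 4 = 162.348 ms
Then RT(3) = 162.348 + 55.913 × log₂ 3 = 162.348 + 55.913 × 1.5850 ≈ 250.968 ms.

251.0 ms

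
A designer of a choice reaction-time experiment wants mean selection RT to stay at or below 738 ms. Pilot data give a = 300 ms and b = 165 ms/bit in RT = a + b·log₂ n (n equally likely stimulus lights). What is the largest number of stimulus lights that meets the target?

Information budget: (738 − 300)/165 = 2.6545 bits, so n ≤ 2^2.6545 = 6.296 → at most 6.

6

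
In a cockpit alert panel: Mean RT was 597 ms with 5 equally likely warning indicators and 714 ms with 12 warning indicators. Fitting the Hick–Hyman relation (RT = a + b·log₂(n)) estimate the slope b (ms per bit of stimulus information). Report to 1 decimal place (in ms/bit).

92.6 ms/bit

Slope: b = (714 − 597) / (log₂ 12 − log₂ 5) = 117/1.2630 = 92.634 ms/bit.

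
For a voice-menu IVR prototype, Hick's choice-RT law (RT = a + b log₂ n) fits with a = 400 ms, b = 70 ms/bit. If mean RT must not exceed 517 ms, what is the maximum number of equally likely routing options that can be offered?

70·log₂ n ≤ 517 − 400 = 117, giving log₂ n ≤ 1.6714 and n ≤ 3.185. The largest whole number is 3.

3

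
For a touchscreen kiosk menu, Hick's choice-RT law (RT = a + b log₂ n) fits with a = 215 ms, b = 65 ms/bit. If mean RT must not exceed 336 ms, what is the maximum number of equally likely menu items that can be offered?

Set 215 + 65·log₂ n ≤ 336 → log₂ n ≤ (336 − 215)/65 = 1.8615.
So n ≤ 2^1.8615 = 3.634; the largest integer n is 3.

3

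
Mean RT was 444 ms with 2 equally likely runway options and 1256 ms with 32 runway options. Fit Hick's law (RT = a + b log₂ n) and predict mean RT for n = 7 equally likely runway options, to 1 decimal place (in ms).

810.9 ms

Solve the two-equation system in a and b:
  b = (1256 − 444) / (log₂ 32 − log₂ 2) = 812 / (5 − 1) = 203.000 ms/bit
  a = 444 − 203.000 × 1 = 241.000 ms
Then RT(7) = 241.000 + 203.000 × log₂ 7 = 241.000 + 203.000 × 2.8074 ≈ 810.893 ms.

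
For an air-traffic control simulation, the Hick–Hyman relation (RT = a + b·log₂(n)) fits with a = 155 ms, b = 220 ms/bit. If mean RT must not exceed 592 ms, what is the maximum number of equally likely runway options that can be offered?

220·log₂ n ≤ 592 − 155 = 437, giving log₂ n ≤ 1.9864 and n ≤ 3.962. The largest whole number is 3.

3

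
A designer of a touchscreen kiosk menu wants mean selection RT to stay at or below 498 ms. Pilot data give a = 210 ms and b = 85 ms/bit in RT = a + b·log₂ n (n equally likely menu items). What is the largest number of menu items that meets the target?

85·log₂ n ≤ 498 − 210 = 288, giving log₂ n ≤ 3.3882 and n ≤ 10.470. The largest whole number is 10.

10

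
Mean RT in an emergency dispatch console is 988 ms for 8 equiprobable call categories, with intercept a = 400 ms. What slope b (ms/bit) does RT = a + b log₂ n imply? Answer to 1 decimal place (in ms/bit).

log₂(8) = 3 bits.
b = (RT − a)/log₂ n = (988 − 400) / 3 = 196.000 ms/bit.

196.0 ms/bit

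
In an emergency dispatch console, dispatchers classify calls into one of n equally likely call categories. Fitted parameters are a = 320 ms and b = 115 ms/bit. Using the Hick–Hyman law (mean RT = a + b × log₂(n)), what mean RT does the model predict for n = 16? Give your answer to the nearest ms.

780 ms

log₂(16) = 4 bits, so RT = 320 + 115 × 4 ≈ 780.000 ms.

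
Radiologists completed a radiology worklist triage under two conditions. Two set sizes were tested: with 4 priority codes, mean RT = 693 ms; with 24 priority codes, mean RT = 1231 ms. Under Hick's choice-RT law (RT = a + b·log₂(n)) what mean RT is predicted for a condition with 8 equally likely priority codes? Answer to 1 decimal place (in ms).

Fit slope and intercept:
  b = (1231 − 693) / (log₂ 24 − log₂ 4) = 538 / (4.5850 − 2) = 208.127 ms/bit
  a = 693 − 208.127 × 2 = 276.746 ms
Then RT(8) = 276.746 + 208.127 × log₂ 8 = 276.746 + 208.127 × 3 ≈ 901.127 ms.

901.1 ms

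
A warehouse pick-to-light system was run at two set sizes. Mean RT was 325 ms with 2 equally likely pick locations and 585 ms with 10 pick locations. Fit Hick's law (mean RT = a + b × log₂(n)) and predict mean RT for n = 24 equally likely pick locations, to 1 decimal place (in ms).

Fit slope and intercept:
  b = (585 − 325) / (log₂ 10 − log₂ 2) = 260 / (3.3219 − 1) = 111.976 ms/bit
  a = 325 − 111.976 × 1 = 213.024 ms
Then RT(24) = 213.024 + 111.976 × log₂ 24 = 213.024 + 111.976 × 4.5850 ≈ 726.429 ms.

726.4 ms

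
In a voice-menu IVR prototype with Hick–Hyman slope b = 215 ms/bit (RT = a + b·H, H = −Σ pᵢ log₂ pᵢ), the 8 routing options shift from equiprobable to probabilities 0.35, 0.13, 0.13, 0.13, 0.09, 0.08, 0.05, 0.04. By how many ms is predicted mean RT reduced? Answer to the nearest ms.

68 ms

Equiprobable entropy H₀ = log₂ 8 = 3.0000 bits.
Skewed entropy H = −Σ pᵢ log₂ pᵢ = 2.6840 bits.
ΔRT = b·(H₀ − H) = 215 × 0.3160 = 67.93 ms.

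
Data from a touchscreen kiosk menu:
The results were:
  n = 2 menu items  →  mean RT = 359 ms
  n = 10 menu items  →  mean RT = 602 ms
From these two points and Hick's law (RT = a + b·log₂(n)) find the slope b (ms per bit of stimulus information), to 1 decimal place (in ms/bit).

b = (RT₂ − RT₁)/(log₂ n₂ − log₂ n₁) = (602 − 359)/(3.3219 − 1) = 104.654 ms/bit.

104.7 ms/bit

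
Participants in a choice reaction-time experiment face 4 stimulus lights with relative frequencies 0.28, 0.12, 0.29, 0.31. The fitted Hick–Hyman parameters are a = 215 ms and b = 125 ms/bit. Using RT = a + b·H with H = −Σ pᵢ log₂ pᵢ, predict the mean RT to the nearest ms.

455 ms

Entropy contributions −pᵢ log₂ pᵢ: 0.5142, 0.3671, 0.5179, 0.5238; sum H = 1.9230 bits.
RT = a + bH = 215 + 125·1.9230 = 455.37 ms.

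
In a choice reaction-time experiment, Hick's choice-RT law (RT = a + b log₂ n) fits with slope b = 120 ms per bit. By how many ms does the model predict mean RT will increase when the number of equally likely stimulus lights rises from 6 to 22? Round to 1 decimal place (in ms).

Only the slope matters, since a is common to both: ΔRT = b·log₂(n₂/n₁).
log₂(22) − log₂(6) = 4.4594 − 2.5850 = 1.8745.
ΔRT = 120 × 1.8745 = 224.936 ms.

224.9 ms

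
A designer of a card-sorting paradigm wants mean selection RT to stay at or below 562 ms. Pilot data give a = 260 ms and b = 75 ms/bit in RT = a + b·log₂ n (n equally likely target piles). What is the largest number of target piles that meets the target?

16

Set 260 + 75·log₂ n ≤ 562 → log₂ n ≤ (562 − 260)/75 = 4.0267.
So n ≤ 2^4.0267 = 16.298; the largest integer n is 16.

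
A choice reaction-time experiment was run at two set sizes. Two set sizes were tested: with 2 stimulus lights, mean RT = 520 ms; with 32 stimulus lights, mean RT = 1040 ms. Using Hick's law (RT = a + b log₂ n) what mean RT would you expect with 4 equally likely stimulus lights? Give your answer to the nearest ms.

Solve the two-equation system in a and b:
  b = (1040 − 520) / (log₂ 32 − log₂ 2) = 520 / (5 − 1) = 130 ms/bit
  a = 520 − 130 × 1 = 390 ms
Then RT(4) = 390 + 130 × log₂ 4 = 390 + 130 × 2 ≈ 650.000 ms.

650 ms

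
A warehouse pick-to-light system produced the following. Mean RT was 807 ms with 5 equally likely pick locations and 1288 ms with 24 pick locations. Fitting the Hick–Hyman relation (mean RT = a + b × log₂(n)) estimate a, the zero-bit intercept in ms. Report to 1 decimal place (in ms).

The slope on a log₂ axis is (1288 − 807) / (4.5850 − 2.3219) = 212.546 ms/bit.
a = RT₁ − b·log₂ n₁ = 807 − 212.546 × 2.3219 = 313.482 ms.

313.5 ms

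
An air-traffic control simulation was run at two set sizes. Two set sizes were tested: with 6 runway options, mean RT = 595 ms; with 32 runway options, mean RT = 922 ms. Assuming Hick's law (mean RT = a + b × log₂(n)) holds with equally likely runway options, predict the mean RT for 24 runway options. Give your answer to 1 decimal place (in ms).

865.8 ms

Fit slope and intercept:
  b = (922 − 595) / (log₂ 32 − log₂ 6) = 327 / (5 − 2.5850) = 135.402 ms/bit
  a = 595 − 135.402 × 2.5850 = 244.992 ms
Then RT(24) = 244.992 + 135.402 × log₂ 24 = 244.992 + 135.402 × 4.5850 ≈ 865.803 ms.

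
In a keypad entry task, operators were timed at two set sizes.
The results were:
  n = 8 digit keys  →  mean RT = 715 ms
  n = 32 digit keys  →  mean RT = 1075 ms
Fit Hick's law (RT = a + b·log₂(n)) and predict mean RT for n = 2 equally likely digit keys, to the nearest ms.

Fit slope and intercept:
  b = (1075 − 715) / (log₂ 32 − log₂ 8) = 360 / (5 − 3) = 180 ms/bit
  a = 715 − 180 × 3 = 175 ms
Then RT(2) = 175 + 180 × log₂ 2 = 175 + 180 × 1 ≈ 355.000 ms.

355 ms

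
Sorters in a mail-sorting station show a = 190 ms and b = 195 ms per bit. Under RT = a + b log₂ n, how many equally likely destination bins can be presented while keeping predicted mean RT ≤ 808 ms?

Set 190 + 195·log₂ n ≤ 808 → log₂ n ≤ (808 − 190)/195 = 3.1692.
So n ≤ 2^3.1692 = 8.996; the largest integer n is 8.

8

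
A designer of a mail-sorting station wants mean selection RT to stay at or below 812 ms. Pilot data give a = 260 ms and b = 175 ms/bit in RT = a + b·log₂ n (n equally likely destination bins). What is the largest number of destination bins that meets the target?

8

Information budget: (812 − 260)/175 = 3.1543 bits, so n ≤ 2^3.1543 = 8.903 → at most 8.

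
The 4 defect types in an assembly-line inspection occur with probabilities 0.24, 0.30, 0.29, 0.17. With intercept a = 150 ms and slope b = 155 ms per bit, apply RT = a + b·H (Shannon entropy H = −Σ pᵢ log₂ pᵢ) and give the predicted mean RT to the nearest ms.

H = 0.24·log₂(1/0.24) + 0.30·log₂(1/0.30) + 0.29·log₂(1/0.29) + 0.17·log₂(1/0.17) = 1.9677 bits.
RT = 150 + 155 × 1.9677 = 455.00 ms.

455 ms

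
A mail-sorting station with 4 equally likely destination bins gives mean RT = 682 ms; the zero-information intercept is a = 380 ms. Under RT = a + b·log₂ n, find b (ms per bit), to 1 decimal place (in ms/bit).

b = (682 − 380) / log₂(4) = 302 / 2 = 151.000 ms/bit.

151.0 ms/bit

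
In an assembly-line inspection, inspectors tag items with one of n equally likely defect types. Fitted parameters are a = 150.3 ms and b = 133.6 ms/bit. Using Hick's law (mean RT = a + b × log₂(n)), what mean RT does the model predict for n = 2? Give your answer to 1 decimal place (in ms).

283.9 ms

log₂(2) = 1 bits, so RT = 150.3 + 133.6 × 1 ≈ 283.900 ms.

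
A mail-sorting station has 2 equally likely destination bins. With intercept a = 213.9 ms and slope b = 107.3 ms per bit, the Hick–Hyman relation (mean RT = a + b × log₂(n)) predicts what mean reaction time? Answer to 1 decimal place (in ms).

321.2 ms

log₂(2) = 1 bits, so RT = 213.9 + 107.3 × 1 ≈ 321.200 ms.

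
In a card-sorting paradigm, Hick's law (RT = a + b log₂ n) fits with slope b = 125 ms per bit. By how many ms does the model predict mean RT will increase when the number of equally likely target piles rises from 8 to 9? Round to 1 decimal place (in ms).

Only the slope matters, since a is common to both: ΔRT = b·log₂(n₂/n₁).
log₂(9) − log₂(8) = 3.1699 − 3 = 0.1699.
ΔRT = 125 × 0.1699 = 21.241 ms.

21.2 ms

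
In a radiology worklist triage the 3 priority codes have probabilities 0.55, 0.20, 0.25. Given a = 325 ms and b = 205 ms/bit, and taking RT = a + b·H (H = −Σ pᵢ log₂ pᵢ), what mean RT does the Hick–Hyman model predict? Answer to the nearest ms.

Entropy contributions −pᵢ log₂ pᵢ: 0.4744, 0.4644, 0.5000; sum H = 1.4388 bits.
RT = a + bH = 325 + 205·1.4388 = 619.95 ms.

620 ms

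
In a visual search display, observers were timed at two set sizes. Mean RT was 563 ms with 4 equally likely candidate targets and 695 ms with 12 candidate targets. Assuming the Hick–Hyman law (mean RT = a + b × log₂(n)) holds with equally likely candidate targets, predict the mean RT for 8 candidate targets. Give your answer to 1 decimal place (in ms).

Fit slope and intercept:
  b = (695 − 563) / (log₂ 12 − log₂ 4) = 132 / (3.5850 − 2) = 83.283 ms/bit
  a = 563 − 83.283 × 2 = 396.435 ms
Then RT(8) = 396.435 + 83.283 × log₂ 8 = 396.435 + 83.283 × 3 ≈ 646.283 ms.

646.3 ms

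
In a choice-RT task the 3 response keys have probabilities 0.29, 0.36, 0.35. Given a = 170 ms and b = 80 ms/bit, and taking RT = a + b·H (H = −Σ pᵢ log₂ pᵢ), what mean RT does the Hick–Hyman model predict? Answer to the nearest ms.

296 ms

H = 0.29·log₂(1/0.29) + 0.36·log₂(1/0.36) + 0.35·log₂(1/0.35) = 1.5786 bits.
RT = 170 + 80 × 1.5786 = 296.29 ms.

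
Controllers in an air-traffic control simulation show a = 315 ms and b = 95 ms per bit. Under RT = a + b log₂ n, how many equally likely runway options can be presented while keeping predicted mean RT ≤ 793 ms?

32

95·log₂ n ≤ 793 − 315 = 478, giving log₂ n ≤ 5.0316 and n ≤ 32.708. The largest whole number is 32.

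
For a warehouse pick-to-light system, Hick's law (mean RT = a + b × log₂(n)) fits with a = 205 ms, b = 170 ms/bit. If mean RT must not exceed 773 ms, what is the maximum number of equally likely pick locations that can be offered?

170·log₂ n ≤ 773 − 205 = 568, giving log₂ n ≤ 3.3412 and n ≤ 10.134. The largest whole number is 10.

10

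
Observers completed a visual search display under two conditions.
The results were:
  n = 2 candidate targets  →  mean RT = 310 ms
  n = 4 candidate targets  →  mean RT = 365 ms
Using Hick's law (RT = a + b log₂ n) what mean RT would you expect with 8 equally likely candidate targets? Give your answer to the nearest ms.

420 ms

RT is linear in log₂ n, so two points fix the line:
  b = (365 − 310) / (log₂ 4 − log₂ 2) = 55 / (2 − 1) = 55 ms/bit
  a = 310 − 55 × 1 = 255 ms
Then RT(8) = 255 + 55 × log₂ 8 = 255 + 55 × 3 ≈ 420.000 ms.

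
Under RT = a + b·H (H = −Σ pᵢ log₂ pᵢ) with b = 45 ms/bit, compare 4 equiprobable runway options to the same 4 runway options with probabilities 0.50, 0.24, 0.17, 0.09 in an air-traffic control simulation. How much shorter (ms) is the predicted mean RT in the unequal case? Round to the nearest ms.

12 ms

Equiprobable entropy H₀ = log₂ 4 = 2.0000 bits.
Skewed entropy H = −Σ pᵢ log₂ pᵢ = 1.7414 bits.
ΔRT = b·(H₀ − H) = 45 × 0.2586 = 11.64 ms.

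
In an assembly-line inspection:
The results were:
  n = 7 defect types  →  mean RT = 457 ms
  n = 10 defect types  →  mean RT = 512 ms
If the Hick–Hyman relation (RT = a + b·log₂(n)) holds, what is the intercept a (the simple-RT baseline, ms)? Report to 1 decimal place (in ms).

156.9 ms

The slope on a log₂ axis is (512 − 457) / (3.3219 − 2.8074) = 106.885 ms/bit.
a = RT₁ − b·log₂ n₁ = 457 − 106.885 × 2.8074 = 156.937 ms.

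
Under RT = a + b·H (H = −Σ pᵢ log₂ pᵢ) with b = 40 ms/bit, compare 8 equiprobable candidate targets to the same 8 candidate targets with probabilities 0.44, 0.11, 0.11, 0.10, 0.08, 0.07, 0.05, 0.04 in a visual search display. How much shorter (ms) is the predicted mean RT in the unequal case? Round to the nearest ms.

19 ms

Equiprobable entropy H₀ = log₂ 8 = 3.0000 bits.
Skewed entropy H = −Σ pᵢ log₂ pᵢ = 2.5158 bits.
ΔRT = b·(H₀ − H) = 40 × 0.4842 = 19.37 ms.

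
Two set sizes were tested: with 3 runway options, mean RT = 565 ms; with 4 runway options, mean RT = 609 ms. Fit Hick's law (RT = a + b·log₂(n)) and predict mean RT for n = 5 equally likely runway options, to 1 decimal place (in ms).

With log₂ n on the abscissa the relation is linear; from the two conditions:
  b = (609 − 565) / (log₂ 4 − log₂ 3) = 44 / (2 − 1.5850) = 106.015 ms/bit
  a = 565 − 106.015 × 1.5850 = 396.971 ms
Then RT(5) = 396.971 + 106.015 × log₂ 5 = 396.971 + 106.015 × 2.3219 ≈ 643.129 ms.

643.1 ms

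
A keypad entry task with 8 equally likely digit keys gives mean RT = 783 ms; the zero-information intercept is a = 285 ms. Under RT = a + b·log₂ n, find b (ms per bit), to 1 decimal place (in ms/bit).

166.0 ms/bit

b = (783 − 285) / log₂(8) = 498 / 3 = 166.000 ms/bit.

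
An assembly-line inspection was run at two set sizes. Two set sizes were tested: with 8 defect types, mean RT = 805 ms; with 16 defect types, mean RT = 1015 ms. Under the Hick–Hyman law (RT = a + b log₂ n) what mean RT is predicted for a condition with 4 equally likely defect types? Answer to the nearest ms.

RT is linear in log₂ n, so two points fix the line:
  b = (1015 − 805) / (log₂ 16 − log₂ 8) = 210 / (4 − 3) = 210 ms/bit
  a = 805 − 210 × 3 = 175 ms
Then RT(4) = 175 + 210 × log₂ 4 = 175 + 210 × 2 ≈ 595.000 ms.

595 ms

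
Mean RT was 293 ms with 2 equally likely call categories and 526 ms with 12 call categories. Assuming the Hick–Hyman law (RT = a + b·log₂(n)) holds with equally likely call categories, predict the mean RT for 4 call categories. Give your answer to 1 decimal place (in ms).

With log₂ n on the abscissa the relation is linear; from the two conditions:
  b = (526 − 293) / (log₂ 12 − log₂ 2) = 233 / (3.5850 − 1) = 90.137 ms/bit
  a = 293 − 90.137 × 1 = 202.863 ms
Then RT(4) = 202.863 + 90.137 × log₂ 4 = 202.863 + 90.137 × 2 ≈ 383.137 ms.

383.1 ms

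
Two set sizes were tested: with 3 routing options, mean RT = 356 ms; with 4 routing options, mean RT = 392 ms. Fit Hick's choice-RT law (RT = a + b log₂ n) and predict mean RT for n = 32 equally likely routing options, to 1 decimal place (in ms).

Solve the two-equation system in a and b:
  b = (392 − 356) / (log₂ 4 − log₂ 3) = 36 / (2 − 1.5850) = 86.739 ms/bit
  a = 356 − 86.739 × 1.5850 = 218.522 ms
Then RT(32) = 218.522 + 86.739 × log₂ 32 = 218.522 + 86.739 × 5 ≈ 652.217 ms.

652.2 ms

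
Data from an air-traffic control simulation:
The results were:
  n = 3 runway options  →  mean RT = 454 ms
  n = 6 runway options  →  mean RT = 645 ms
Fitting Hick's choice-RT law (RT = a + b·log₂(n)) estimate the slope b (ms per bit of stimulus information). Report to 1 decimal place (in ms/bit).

191.0 ms/bit

The slope on a log₂ axis is (645 − 454) / (2.5850 − 1.5850) = 191.000 ms/bit.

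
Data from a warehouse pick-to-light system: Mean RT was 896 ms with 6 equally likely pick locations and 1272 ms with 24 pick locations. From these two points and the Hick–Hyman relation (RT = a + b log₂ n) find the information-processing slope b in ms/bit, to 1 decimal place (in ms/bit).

188.0 ms/bit

b = (RT₂ − RT₁)/(log₂ n₂ − log₂ n₁) = (1272 − 896)/(4.5850 − 2.5850) = 188.000 ms/bit.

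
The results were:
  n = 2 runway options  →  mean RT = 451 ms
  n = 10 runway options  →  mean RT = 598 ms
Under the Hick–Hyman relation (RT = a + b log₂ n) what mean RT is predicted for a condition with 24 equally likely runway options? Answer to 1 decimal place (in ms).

678.0 ms

Fit slope and intercept:
  b = (598 − 451) / (log₂ 10 − log₂ 2) = 147 / (3.3219 − 1) = 63.309 ms/bit
  a = 451 − 63.309 × 1 = 387.691 ms
Then RT(24) = 387.691 + 63.309 × log₂ 24 = 387.691 + 63.309 × 4.5850 ≈ 677.962 ms.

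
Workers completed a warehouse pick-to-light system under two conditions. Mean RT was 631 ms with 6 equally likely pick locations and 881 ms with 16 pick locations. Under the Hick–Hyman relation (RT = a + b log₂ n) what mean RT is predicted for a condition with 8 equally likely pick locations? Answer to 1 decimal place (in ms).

704.3 ms

Solve the two-equation system in a and b:
  b = (881 − 631) / (log₂ 16 − log₂ 6) = 250 / (4 − 2.5850) = 176.674 ms/bit
  a = 631 − 176.674 × 2.5850 = 174.305 ms
Then RT(8) = 174.305 + 176.674 × log₂ 8 = 174.305 + 176.674 × 3 ≈ 704.326 ms.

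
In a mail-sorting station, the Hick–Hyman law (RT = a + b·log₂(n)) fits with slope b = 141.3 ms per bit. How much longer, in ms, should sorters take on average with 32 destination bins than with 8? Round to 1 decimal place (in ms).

The intercept a cancels: ΔRT = b·(log₂ n₂ − log₂ n₁) = b·log₂(n₂/n₁).
log₂(32) − log₂(8) = log₂(32/8) = log₂(4) = 2.
ΔRT = 141.3 × 2.0000 = 282.600 ms.

282.6 ms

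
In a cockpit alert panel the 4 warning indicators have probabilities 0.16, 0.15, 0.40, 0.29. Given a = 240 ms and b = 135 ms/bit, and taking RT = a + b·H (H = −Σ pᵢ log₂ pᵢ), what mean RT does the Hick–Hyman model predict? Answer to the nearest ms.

494 ms

H = 0.16·log₂(1/0.16) + 0.15·log₂(1/0.15) + 0.40·log₂(1/0.40) + 0.29·log₂(1/0.29) = 1.8802 bits.
RT = 240 + 135 × 1.8802 = 493.83 ms.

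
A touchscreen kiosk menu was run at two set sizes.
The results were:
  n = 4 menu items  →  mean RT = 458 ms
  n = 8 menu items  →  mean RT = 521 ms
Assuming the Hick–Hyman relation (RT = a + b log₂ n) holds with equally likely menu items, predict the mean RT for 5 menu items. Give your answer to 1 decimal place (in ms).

Solve the two-equation system in a and b:
  b = (521 − 458) / (log₂ 8 − log₂ 4) = 63 / (3 − 2) = 63.000 ms/bit
  a = 458 − 63.000 × 2 = 332.000 ms
Then RT(5) = 332.000 + 63.000 × log₂ 5 = 332.000 + 63.000 × 2.3219 ≈ 478.281 ms.

478.3 ms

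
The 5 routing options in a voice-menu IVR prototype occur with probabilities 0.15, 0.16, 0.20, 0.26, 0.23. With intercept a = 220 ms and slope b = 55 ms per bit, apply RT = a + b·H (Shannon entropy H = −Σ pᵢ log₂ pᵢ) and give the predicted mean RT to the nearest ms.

H = 0.15·log₂(1/0.15) + 0.16·log₂(1/0.16) + 0.20·log₂(1/0.20) + 0.26·log₂(1/0.26) + 0.23·log₂(1/0.23) = 2.2909 bits.
RT = 220 + 55 × 2.2909 = 346.00 ms.

346 ms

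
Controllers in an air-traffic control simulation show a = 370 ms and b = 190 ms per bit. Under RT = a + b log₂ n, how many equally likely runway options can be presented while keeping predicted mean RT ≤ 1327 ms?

32

190·log₂ n ≤ 1327 − 370 = 957, giving log₂ n ≤ 5.0368 and n ≤ 32.828. The largest whole number is 32.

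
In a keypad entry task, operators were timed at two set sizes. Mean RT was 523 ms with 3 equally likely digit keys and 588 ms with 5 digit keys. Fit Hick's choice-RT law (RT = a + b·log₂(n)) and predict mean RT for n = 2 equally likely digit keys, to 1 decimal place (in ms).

Solve the two-equation system in a and b:
  b = (588 − 523) / (log₂ 5 − log₂ 3) = 65 / (2.3219 − 1.5850) = 88.200 ms/bit
  a = 523 − 88.200 × 1.5850 = 383.207 ms
Then RT(2) = 383.207 + 88.200 × log₂ 2 = 383.207 + 88.200 × 1 ≈ 471.407 ms.

471.4 ms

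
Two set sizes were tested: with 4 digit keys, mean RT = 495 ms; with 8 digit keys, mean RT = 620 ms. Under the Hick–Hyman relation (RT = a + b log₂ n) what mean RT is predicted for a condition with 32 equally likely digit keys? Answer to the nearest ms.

870 ms

Fit slope and intercept:
  b = (620 − 495) / (log₂ 8 − log₂ 4) = 125 / (3 − 2) = 125 ms/bit
  a = 495 − 125 × 2 = 245 ms
Then RT(32) = 245 + 125 × log₂ 32 = 245 + 125 × 5 ≈ 870.000 ms.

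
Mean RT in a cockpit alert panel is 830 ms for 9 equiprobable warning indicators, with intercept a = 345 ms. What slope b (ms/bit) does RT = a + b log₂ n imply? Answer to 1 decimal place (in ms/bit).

9 alternatives carry log₂ 9 = 3.1699 bits; the choice cost is 830 − 345 = 485 ms, so b = 485/3.1699 = 153.000 ms/bit.

153.0 ms/bit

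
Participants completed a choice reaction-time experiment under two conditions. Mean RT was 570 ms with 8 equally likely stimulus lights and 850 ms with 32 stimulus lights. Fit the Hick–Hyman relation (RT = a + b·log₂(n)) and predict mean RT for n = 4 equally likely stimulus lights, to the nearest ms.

430 ms

With log₂ n on the abscissa the relation is linear; from the two conditions:
  b = (850 − 570) / (log₂ 32 − log₂ 8) = 280 / (5 − 3) = 140 ms/bit
  a = 570 − 140 × 3 = 150 ms
Then RT(4) = 150 + 140 × log₂ 4 = 150 + 140 × 2 ≈ 430.000 ms.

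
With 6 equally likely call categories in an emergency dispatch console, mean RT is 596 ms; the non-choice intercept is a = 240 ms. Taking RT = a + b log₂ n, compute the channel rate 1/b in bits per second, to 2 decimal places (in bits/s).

b = (596 − 240)/log₂ 6 = 356/2.5850 = 137.720 ms per bit = 0.13772 s/bit; the reciprocal is 7.261 bits/s.

7.26 bits/s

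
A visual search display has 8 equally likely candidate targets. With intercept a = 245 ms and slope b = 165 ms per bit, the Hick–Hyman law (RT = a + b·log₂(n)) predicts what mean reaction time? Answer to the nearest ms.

740 ms

log₂(8) = 3 bits, so RT = 245 + 165 × 3 ≈ 740.000 ms.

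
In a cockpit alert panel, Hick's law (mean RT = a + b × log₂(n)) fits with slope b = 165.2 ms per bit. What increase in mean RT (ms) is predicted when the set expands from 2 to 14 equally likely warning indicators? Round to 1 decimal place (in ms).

The intercept a cancels: ΔRT = b·(log₂ n₂ − log₂ n₁) = b·log₂(n₂/n₁).
log₂(14) − log₂(2) = 3.8074 − 1 = 2.8074.
ΔRT = 165.2 × 2.8074 = 463.775 ms.

463.8 ms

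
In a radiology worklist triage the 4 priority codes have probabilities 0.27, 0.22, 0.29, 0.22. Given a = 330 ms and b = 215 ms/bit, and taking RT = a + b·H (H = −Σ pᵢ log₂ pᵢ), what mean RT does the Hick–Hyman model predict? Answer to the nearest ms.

758 ms

H = 0.27·log₂(1/0.27) + 0.22·log₂(1/0.22) + 0.29·log₂(1/0.29) + 0.22·log₂(1/0.22) = 1.9891 bits.
RT = 330 + 215 × 1.9891 = 757.65 ms.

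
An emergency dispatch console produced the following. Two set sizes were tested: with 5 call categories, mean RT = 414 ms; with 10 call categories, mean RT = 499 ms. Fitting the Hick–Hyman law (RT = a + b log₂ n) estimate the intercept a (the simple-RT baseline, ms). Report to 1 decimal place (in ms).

b = (RT₂ − RT₁)/(log₂ n₂ − log₂ n₁) = (499 − 414)/(3.3219 − 2.3219) = 85.000 ms/bit.
Intercept: a = 414 − 85.000·log₂(5) = 216.636 ms.

216.6 ms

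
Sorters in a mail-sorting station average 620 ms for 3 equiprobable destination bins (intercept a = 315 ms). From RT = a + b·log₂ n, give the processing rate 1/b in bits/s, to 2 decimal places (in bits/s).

Choice component = 620 − 315 = 305 ms over log₂(3) = 1.5850 bits.
b = 305 / 1.5850 = 192.434 ms/bit, so 1/b = 5.197 bits/s.

5.20 bits/s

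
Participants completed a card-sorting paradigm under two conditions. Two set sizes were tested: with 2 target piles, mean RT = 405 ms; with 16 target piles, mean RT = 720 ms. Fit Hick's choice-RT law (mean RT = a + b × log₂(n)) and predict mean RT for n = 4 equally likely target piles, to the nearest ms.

RT is linear in log₂ n, so two points fix the line:
  b = (720 − 405) / (log₂ 16 − log₂ 2) = 315 / (4 − 1) = 105 ms/bit
  a = 405 − 105 × 1 = 300 ms
Then RT(4) = 300 + 105 × log₂ 4 = 300 + 105 × 2 ≈ 510.000 ms.

510 ms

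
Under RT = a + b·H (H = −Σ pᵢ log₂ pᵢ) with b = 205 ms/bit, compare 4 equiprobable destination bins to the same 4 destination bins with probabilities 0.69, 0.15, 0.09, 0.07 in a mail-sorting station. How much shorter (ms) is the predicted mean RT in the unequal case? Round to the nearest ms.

131 ms

The RT saving is b·ΔH. Equiprobable H₀ = log₂(4) = 2.0000 bits; with the given probabilities H = 1.3611 bits.
b·(H₀ − H) = 205 × (2.0000 − 1.3611) = 130.97 ms.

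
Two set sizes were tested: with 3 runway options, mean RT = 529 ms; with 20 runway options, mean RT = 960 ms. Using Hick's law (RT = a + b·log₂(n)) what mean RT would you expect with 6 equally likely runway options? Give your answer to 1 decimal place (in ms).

RT is linear in log₂ n, so two points fix the line:
  b = (960 − 529) / (log₂ 20 − log₂ 3) = 431 / (4.3219 − 1.5850) = 157.474 ms/bit
  a = 529 − 157.474 × 1.5850 = 279.410 ms
Then RT(6) = 279.410 + 157.474 × log₂ 6 = 279.410 + 157.474 × 2.5850 ≈ 686.474 ms.

686.5 ms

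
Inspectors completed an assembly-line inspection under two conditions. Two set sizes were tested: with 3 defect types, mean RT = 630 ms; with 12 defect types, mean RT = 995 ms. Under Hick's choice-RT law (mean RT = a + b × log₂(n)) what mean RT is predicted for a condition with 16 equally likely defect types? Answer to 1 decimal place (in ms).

1070.7 ms

Fit slope and intercept:
  b = (995 − 630) / (log₂ 12 − log₂ 3) = 365 / (3.5850 − 1.5850) = 182.500 ms/bit
  a = 630 − 182.500 × 1.5850 = 340.744 ms
Then RT(16) = 340.744 + 182.500 × log₂ 16 = 340.744 + 182.500 × 4 ≈ 1070.744 ms.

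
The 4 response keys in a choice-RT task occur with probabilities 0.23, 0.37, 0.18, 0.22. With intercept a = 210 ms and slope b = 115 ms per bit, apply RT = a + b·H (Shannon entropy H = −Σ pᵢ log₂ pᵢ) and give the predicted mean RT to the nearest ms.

H = 0.23·log₂(1/0.23) + 0.37·log₂(1/0.37) + 0.18·log₂(1/0.18) + 0.22·log₂(1/0.22) = 1.9443 bits.
RT = 210 + 115 × 1.9443 = 433.59 ms.

434 ms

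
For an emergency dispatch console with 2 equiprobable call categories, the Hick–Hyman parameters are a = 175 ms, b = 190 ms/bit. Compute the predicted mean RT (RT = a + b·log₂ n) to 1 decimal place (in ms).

365.0 ms

log₂(2) = 1 bits, so RT = 175 + 190 × 1 ≈ 365.000 ms.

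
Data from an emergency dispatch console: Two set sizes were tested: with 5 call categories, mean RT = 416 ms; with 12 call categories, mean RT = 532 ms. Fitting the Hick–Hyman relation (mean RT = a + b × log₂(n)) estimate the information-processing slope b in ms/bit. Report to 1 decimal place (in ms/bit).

91.8 ms/bit

b = (RT₂ − RT₁)/(log₂ n₂ − log₂ n₁) = (532 − 416)/(3.5850 − 2.3219) = 91.842 ms/bit.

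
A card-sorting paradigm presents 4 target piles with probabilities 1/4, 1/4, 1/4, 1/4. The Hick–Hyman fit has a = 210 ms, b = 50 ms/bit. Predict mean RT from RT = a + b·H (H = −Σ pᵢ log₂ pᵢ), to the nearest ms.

Each term −pᵢ log₂ pᵢ: 0.25·2 + 0.25·2 + 0.25·2 + 0.25·2; summed, H = 2.000 bits.
Mean RT = a + bH = 210 + 50·2.000 = 310.00 ms.

310 ms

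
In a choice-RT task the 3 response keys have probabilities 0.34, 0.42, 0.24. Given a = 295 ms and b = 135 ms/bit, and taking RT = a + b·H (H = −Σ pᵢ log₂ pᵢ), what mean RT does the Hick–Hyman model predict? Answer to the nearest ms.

H = 0.34·log₂(1/0.34) + 0.42·log₂(1/0.42) + 0.24·log₂(1/0.24) = 1.5490 bits.
RT = 295 + 135 × 1.5490 = 504.11 ms.

504 ms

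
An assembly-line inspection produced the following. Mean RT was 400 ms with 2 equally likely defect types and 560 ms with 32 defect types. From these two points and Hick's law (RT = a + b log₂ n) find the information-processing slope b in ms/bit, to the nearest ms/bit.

40 ms/bit

Slope: b = (560 − 400) / (log₂ 32 − log₂ 2) = 160/4.0000 = 40 ms/bit.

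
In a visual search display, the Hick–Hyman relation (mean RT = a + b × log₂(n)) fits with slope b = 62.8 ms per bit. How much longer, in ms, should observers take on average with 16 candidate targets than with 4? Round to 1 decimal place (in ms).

Only the slope matters, since a is common to both: ΔRT = b·log₂(n₂/n₁).
log₂(16) − log₂(4) = log₂(16/4) = log₂(4) = 2.
ΔRT = 62.8 × 2.0000 = 125.600 ms.

125.6 ms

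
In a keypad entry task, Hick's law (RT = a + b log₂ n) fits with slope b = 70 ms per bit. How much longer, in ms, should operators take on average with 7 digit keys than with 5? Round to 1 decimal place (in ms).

ΔRT = (a + b log₂ n₂) − (a + b log₂ n₁) = b·(log₂ n₂ − log₂ n₁).
log₂(7) − log₂(5) = 2.8074 − 2.3219 = 0.4854.
ΔRT = 70 × 0.4854 = 33.980 ms.

34.0 ms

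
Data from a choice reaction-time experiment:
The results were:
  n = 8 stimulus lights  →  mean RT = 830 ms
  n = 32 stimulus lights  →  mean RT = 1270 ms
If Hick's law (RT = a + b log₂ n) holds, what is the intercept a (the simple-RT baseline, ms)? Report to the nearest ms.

170 ms

b = (RT₂ − RT₁)/(log₂ n₂ − log₂ n₁) = (1270 − 830)/(5 − 3) = 220 ms/bit.
a = RT₁ − b·log₂ n₁ = 830 − 220 × 3 = 170.000 ms.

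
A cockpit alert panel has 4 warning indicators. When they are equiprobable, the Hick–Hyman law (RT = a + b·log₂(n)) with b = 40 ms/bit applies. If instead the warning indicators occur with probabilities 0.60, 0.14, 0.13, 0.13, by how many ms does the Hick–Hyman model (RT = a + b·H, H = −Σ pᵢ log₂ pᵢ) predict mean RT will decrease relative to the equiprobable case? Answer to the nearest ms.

16 ms

The RT saving is b·ΔH. Equiprobable H₀ = log₂(4) = 2.0000 bits; with the given probabilities H = 1.6046 bits.
b·(H₀ − H) = 40 × (2.0000 − 1.6046) = 15.82 ms.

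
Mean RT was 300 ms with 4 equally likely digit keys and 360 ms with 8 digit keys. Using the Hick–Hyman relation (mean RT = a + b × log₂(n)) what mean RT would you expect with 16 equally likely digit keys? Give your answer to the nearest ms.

Fit slope and intercept:
  b = (360 − 300) / (log₂ 8 − log₂ 4) = 60 / (3 − 2) = 60 ms/bit
  a = 300 − 60 × 2 = 180 ms
Then RT(16) = 180 + 60 × log₂ 16 = 180 + 60 × 4 ≈ 420.000 ms.

420 ms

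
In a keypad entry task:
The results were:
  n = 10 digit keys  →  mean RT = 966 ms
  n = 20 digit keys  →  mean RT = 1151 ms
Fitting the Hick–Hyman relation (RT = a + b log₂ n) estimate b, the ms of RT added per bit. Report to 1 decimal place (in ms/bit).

b = (RT₂ − RT₁)/(log₂ n₂ − log₂ n₁) = (1151 − 966)/(4.3219 − 3.3219) = 185.000 ms/bit.

185.0 ms/bit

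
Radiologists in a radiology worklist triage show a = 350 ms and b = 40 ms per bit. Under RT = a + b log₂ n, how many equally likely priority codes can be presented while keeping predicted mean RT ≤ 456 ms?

6

40·log₂ n ≤ 456 − 350 = 106, giving log₂ n ≤ 2.6500 and n ≤ 6.277. The largest whole number is 6.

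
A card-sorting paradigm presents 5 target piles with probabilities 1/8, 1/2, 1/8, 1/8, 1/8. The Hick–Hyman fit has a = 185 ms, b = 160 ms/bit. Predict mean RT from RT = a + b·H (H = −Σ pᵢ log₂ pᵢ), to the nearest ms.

H = −Σ pᵢ log₂ pᵢ = 0.125·3 + 0.5·1 + 0.125·3 + 0.125·3 + 0.125·3 = 2.000 bits.
RT = 185 + 160 × 2.000 = 505.00 ms.

505 ms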